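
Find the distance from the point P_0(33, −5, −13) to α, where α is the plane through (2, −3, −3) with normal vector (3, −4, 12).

19/13

The plane has equation n·(r − (2, −3, −3)) = 0, i.e. n·r = -18.
Then n·(33, −5, −13) − (−18) = −19.
|n| = √(9 + 16 + 144) = 13, so the distance is |-19|/13 = 19/13.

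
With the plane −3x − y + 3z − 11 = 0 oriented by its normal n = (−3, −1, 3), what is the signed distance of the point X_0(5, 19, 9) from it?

-18/√19

n·X_0 − 11 = -18.
|n| = √19, so the signed distance is -18/√19.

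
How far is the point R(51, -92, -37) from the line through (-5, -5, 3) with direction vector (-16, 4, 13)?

Direction vector d = (-16, 4, 13).
AP = (56, -87, -40), and AP × d = (-971, -88, -1168).
|AP × d|² = 2314809 and |d|² = 441, so the distance is √(2314809/441) = √5249.

√5249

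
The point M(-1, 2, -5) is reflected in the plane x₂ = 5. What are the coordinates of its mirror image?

(-1, 8, -5)

n = (0, 1, 0), |n|² = 1, n·M − 5 = -3, so t = -3/1 = -3.
Foot F = M − (-3)·n = (-1, 5, -5); the reflection is 2F − M = (-1, 8, -5).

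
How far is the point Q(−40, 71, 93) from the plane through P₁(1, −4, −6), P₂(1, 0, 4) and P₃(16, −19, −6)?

P₁P₂ = (0, 4, 10) and P₁P₃ = (15, −15, 0), so a normal is n = P₁P₂ × P₁P₃ = (150, 150, −60).
Then n·(−40, 71, 93) − (−90) = −840.
|n| = √(22500 + 22500 + 3600) = 90√6, so the distance is |-840|/(90√6) = 28/(3√6).

28/(3√6)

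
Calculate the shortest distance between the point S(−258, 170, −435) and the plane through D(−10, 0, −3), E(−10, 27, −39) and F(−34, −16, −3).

8

DE = (0, 27, −36) and DF = (−24, −16, 0), so a normal is n = DE × DF = (−576, 864, 648).
Then n·(−258, 170, −435) − 3816 = 9792.
|n| = √(331776 + 746496 + 419904) = 1224, so the distance is |9792|/1224 = 8.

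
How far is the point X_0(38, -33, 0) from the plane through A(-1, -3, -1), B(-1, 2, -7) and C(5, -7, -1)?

19/√77

AB = (0, 5, -6) and AC = (6, -4, 0), so a normal is n = AB × AC = (-24, -36, -30).
Then n·(38, -33, 0) - 162 = 114.
|n| = √(576 + 1296 + 900) = 6√77, so the distance is |114|/(6√77) = 19√77/77.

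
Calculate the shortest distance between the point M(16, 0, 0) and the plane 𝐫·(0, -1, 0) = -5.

Normal vector n = (0, -1, 0), and n·(16, 0, 0) - (-5) = 5.
|n| = √(0 + 1 + 0) = 1, so the distance is |5|/1 = 5.

5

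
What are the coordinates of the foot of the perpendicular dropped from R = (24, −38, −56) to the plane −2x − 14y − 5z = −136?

The perpendicular from R has direction n = (−2, −14, −5): r = (24, −38, −56) + λ(−2, −14, −5).
Substitute into the plane: n·(R + λn) = -136 gives 764 + 225λ = -136, so λ = -4.
Foot = (24, −38, −56) + (-4)·(−2, −14, −5) = (32, 18, −36).

(32, 18, -36)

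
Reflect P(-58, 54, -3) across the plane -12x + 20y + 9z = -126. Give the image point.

With n = (-12, 20, 9), the signed offset is (n·P − (-126))/|n|² = 1875/625 = 3.
P' = P − 2t·n = (-58, 54, -3) − 6·(-12, 20, 9) = (14, -66, -57).

(14, -66, -57)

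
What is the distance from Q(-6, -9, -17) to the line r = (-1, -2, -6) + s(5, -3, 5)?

2√34

Direction vector d = (5, -3, 5).
AP = (-5, -7, -11); AP·d = -59, |AP|² = 195, |d|² = 59.
distance² = |AP|² − (AP·d)²/|d|² = 195 − 3481/59 = 136, so the distance is 2√34.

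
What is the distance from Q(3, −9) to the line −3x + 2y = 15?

The normal to the line is n = (−3, 2) with |n| = √13.
|n·Q − 15| = |-27 − 15| = 42, so the distance is 42/√13 = 42√13/13.

42/√13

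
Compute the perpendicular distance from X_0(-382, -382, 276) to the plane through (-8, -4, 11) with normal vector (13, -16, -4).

The plane has equation n·(r − (-8, -4, 11)) = 0, i.e. n·r = -84.
Then n·(-382, -382, 276) - (-84) = 126.
|n| = √(169 + 256 + 16) = 21, so the distance is |126|/21 = 6.

6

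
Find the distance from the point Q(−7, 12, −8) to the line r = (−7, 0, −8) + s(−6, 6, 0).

6√2

Direction vector d = (−6, 6, 0).
AP = (0, 12, 0), and AP × d = (0, 0, 72).
|AP × d|² = 5184 and |d|² = 72, so the distance is √(5184/72) = √72 = 6√2.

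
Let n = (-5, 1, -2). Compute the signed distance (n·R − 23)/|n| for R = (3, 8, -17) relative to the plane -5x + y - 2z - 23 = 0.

4/√30

n·R − 23 = 4.
|n| = √30, so the signed distance is 4/√30.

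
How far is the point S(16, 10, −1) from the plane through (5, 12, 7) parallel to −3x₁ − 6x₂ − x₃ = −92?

13√46/46

Parallel planes share the normal n = (−3, −6, −1); since (5, 12, 7) lies on the plane, its equation is −3x₁ − 6x₂ − x₃ = -94.
Then n·(16, 10, −1) − (−94) = −13.
|n| = √(9 + 36 + 1) = √46, so the distance is |-13|/√46 = 13/√46.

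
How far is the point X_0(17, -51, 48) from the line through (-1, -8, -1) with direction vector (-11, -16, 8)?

Direction vector d = (-11, -16, 8).
AP = (18, -43, 49); AP·d = 882, |AP|² = 4574, |d|² = 441.
distance² = |AP|² − (AP·d)²/|d|² = 4574 − 777924/441 = 2810, so the distance is √2810.

√2810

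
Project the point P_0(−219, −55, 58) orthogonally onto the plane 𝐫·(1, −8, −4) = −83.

n = (1, −8, −4), |n|² = 81, and n·P_0 − (-83) = 72.
t = 72/81 = 8/9, so the foot is P_0 − t·n = (−219, −55, 58) − (8/9)·(1, −8, −4) = (−1979/9, −431/9, 554/9).

(-1979/9, -431/9, 554/9)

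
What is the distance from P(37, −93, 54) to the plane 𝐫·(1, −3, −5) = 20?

Normal vector n = (1, −3, −5), and n·(37, −93, 54) − 20 = 26.
|n| = √(1 + 9 + 25) = √35, so the distance is |26|/√35 = 26/√35.

26/√35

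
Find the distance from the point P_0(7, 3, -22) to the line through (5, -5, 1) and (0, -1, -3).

A direction vector is d = (-5, 4, -4).
AP = (2, 8, -23), and AP × d = (60, 123, 48).
|AP × d|² = 21033 and |d|² = 57, so the distance is √(21033/57) = √369 = 3√41.

3√41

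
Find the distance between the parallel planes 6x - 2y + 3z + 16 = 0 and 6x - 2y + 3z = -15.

1/7

With common normal n = (6, -2, 3) (|n| = 7), the distance is |(-16) − (-15)|/|n| = 1/7.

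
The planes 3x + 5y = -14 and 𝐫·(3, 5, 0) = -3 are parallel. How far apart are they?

11√34/34

Both planes have normal n = (3, 5, 0), |n| = √34. Any point on the first plane is at distance |(-3) − (-14)|/|n| = 11/√34 from the second.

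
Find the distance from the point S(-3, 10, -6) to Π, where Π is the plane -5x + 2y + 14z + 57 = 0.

d = |(-5)·(-3) + 2·10 + 14·(-6) − (-57)| / √(25 + 4 + 196) = |8| / 15 = 8/15.

8/15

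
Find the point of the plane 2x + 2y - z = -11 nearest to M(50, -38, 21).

n = (2, 2, -1), |n|² = 9, and n·M − (-11) = 14.
t = 14/9, so the foot is M − t·n = (50, -38, 21) − (14/9)·(2, 2, -1) = (422/9, -370/9, 203/9).

(422/9, -370/9, 203/9)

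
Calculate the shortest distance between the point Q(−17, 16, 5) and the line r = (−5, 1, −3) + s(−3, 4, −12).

Direction vector d = (−3, 4, −12).
AP = (−12, 15, 8); AP·d = 0, |AP|² = 433, |d|² = 169.
distance² = |AP|² − (AP·d)²/|d|² = 433 − 0/169 = 433, so the distance is √433.

√433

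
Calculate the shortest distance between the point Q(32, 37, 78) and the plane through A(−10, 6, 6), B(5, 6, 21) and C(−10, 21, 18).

AB = (15, 0, 15) and AC = (0, 15, 12), so a normal is n = AB × AC = (−225, −180, 225).
Then n·(32, 37, 78) − 2520 = 1170.
|n| = √(50625 + 32400 + 50625) = 45√66, so the distance is |1170|/(45√66) = 26/√66.

26/√66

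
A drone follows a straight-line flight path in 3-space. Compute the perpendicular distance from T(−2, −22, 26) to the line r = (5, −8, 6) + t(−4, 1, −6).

√433

Direction vector d = (−4, 1, −6).
AP = (−7, −14, 20); AP·d = -106, |AP|² = 645, |d|² = 53.
distance² = |AP|² − (AP·d)²/|d|² = 645 − 11236/53 = 433, so the distance is √433.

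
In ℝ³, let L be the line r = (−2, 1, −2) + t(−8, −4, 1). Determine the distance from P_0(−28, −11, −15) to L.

Direction vector d = (−8, −4, 1).
AP = (−26, −12, −13), and AP × d = (−64, 130, 8).
|AP × d|² = 21060 and |d|² = 81, so the distance is √(21060/81) = √260 = 2√65.

2√65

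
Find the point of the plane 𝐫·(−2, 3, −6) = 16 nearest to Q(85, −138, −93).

n = (−2, 3, −6), |n|² = 49, and n·Q − 16 = -42.
t = -42/49 = -6/7, so the foot is Q − t·n = (85, −138, −93) − (-6/7)·(−2, 3, −6) = (583/7, −948/7, −687/7).

(583/7, -948/7, -687/7)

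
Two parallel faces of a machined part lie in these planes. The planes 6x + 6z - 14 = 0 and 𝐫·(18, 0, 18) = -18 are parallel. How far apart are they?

5√2/3

Divide the second equation by 3 to match normals: 6x + 6z = -6.
With common normal n = (6, 0, 6) (|n| = 6√2), the distance is |14 − (-6)|/|n| = 20/(6√2) = 5√2/3.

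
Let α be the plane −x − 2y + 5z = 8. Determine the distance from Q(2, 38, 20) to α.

14/√30

Normal vector n = (−1, −2, 5), and n·(2, 38, 20) − 8 = 14.
|n| = √(1 + 4 + 25) = √30, so the distance is |14|/√30 = 7√30/15.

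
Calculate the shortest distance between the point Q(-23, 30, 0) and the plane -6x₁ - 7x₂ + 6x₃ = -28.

4

n = (-6, -7, 6); n·P − (-28) = -44; |n| = 11; distance = 44/11 = 4.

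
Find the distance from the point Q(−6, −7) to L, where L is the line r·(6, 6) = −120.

7/√2

d = |6·(-6) + 6·(-7) − (-120)| / √(36 + 36) = |42|/(6√2) = 7/√2.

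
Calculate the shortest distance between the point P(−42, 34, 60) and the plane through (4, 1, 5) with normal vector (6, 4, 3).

21/√61

The plane has equation n·(r − (4, 1, 5)) = 0, i.e. n·r = 43.
n = (6, 4, 3); n·P − 43 = 21; |n| = √61; distance = 21/√61.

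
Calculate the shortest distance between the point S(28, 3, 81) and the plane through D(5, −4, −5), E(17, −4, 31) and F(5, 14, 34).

11/23

DE = (12, 0, 36) and DF = (0, 18, 39), so a normal is n = DE × DF = (−648, −468, 216).
d = |(-648)·28 + (-468)·3 + 216·81 − (-2448)| / √(419904 + 219024 + 46656) = |396| / 828 = 11/23.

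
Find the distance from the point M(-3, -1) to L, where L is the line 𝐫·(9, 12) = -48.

3/5

The normal to the line is n = (9, 12) with |n| = 15.
|n·M − (-48)| = |-39 − (-48)| = 9, so the distance is 9/15 = 3/5.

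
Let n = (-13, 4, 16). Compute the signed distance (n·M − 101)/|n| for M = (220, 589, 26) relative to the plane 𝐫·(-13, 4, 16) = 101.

n·M − 101 = -189.
|n| = 21, so the signed distance is -189/21 = -9.

-9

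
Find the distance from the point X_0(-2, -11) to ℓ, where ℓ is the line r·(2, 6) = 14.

The normal to the line is n = (2, 6) with |n| = 2√10.
|n·X_0 − 14| = |-70 − 14| = 84, so the distance is 84/(2√10) = 21√10/5.

21√10/5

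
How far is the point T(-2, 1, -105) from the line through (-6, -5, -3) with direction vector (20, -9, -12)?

6√221

Direction vector d = (20, -9, -12).
AP = (4, 6, -102); AP·d = 1250, |AP|² = 10456, |d|² = 625.
distance² = |AP|² − (AP·d)²/|d|² = 10456 − 1562500/625 = 7956, so the distance is 6√221.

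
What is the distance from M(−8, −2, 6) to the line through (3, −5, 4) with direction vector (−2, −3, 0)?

Direction vector d = (−2, −3, 0).
AP = (−11, 3, 2); AP·d = 13, |AP|² = 134, |d|² = 13.
distance² = |AP|² − (AP·d)²/|d|² = 134 − 169/13 = 121, so the distance is 11.

11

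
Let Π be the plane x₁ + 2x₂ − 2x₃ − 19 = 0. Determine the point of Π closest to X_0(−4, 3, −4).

The perpendicular from X_0 has direction n = (1, 2, −2): r = (−4, 3, −4) + λ(1, 2, −2).
Substitute into the plane: n·(X_0 + λn) = 19 gives 10 + 9λ = 19, so λ = 1.
Foot = (−4, 3, −4) + 1·(1, 2, −2) = (−3, 5, −6).

(-3, 5, -6)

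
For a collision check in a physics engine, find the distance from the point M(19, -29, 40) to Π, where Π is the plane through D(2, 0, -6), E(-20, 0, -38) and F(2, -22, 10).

2/21

DE = (-22, 0, -32) and DF = (0, -22, 16), so a normal is n = DE × DF = (-704, 352, 484).
Then n·(19, -29, 40) - (-4312) = 88.
|n| = √(495616 + 123904 + 234256) = 924, so the distance is |88|/924 = 2/21.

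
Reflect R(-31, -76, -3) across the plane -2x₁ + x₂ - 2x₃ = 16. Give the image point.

n = (-2, 1, -2), |n|² = 9, n·R − 16 = -24, so t = -24/9 = -8/3.
Foot F = R − (-8/3)·n = (-109/3, -220/3, -25/3); the reflection is 2F − R = (-125/3, -212/3, -41/3).

(-125/3, -212/3, -41/3)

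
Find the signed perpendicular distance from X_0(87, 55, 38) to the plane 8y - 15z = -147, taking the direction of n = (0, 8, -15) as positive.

1

n·X_0 − (-147) = 17.
|n| = 17, so the signed distance is 17/17 = 1.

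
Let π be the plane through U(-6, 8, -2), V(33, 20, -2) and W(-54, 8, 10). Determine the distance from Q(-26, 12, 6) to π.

4/21

UV = (39, 12, 0) and UW = (-48, 0, 12), so a normal is n = UV × UW = (144, -468, 576).
Then n·(-26, 12, 6) - (-5760) = -144.
|n| = √(20736 + 219024 + 331776) = 756, so the distance is |-144|/756 = 4/21.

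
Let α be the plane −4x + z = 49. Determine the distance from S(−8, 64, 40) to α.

n = (−4, 0, 1); n·P − 49 = 23; |n| = √17; distance = 23/√17.

23√17/17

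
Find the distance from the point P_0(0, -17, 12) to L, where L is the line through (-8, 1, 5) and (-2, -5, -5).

√394

A direction vector is d = (6, -6, -10).
AP = (8, -18, 7), and AP × d = (222, 122, 60).
|AP × d|² = 67768 and |d|² = 172, so the distance is √(67768/172) = √394.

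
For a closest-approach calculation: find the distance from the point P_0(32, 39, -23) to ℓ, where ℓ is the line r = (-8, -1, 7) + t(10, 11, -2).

10√5

Direction vector d = (10, 11, -2).
AP = (40, 40, -30), and AP × d = (250, -220, 40).
|AP × d|² = 112500 and |d|² = 225, so the distance is √(112500/225) = √500 = 10√5.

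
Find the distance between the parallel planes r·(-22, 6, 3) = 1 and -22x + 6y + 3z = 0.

With common normal n = (-22, 6, 3) (|n| = 23), the distance is |1 − 0|/|n| = 1/23.

1/23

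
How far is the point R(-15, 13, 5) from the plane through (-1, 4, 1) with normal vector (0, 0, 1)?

The plane has equation n·(r − (-1, 4, 1)) = 0, i.e. n·r = 1.
Then n·(-15, 13, 5) - 1 = 4.
|n| = √(0 + 0 + 1) = 1, so the distance is |4|/1 = 4.

4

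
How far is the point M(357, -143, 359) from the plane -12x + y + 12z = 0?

d = |(-12)·357 + 1·(-143) + 12·359 − 0| / √(144 + 1 + 144) = |-119| / 17 = 7.

7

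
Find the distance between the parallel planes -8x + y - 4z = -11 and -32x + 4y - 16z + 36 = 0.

2/9

Divide the second equation by 4 to match normals: -8x + y - 4z = -9.
Both planes have normal n = (-8, 1, -4), |n| = 9. Any point on the first plane is at distance |(-9) − (-11)|/|n| = 2/9 from the second.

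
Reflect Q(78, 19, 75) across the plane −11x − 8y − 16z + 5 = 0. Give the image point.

n = (−11, −8, −16), |n|² = 441, n·Q − (-5) = -2205, so t = -2205/441 = -5.
Foot F = Q − (-5)·n = (23, −21, −5); the reflection is 2F − Q = (−32, −61, −85).

(-32, -61, -85)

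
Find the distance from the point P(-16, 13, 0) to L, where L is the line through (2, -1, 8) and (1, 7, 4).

A direction vector is d = (-1, 8, -4).
AP = (-18, 14, -8); AP·d = 162, |AP|² = 584, |d|² = 81.
distance² = |AP|² − (AP·d)²/|d|² = 584 − 26244/81 = 260, so the distance is 2√65.

2√65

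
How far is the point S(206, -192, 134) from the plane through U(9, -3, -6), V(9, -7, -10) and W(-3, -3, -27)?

7

UV = (0, -4, -4) and UW = (-12, 0, -21), so a normal is n = UV × UW = (84, 48, -48).
n = (84, 48, -48); n·P − 900 = 756; |n| = 108; distance = 756/108 = 7.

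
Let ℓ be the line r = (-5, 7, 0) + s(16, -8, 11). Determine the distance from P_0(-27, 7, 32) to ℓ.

Direction vector d = (16, -8, 11).
AP = (-22, 0, 32), and AP × d = (256, 754, 176).
|AP × d|² = 665028 and |d|² = 441, so the distance is √(665028/441) = √1508 = 2√377.

2√377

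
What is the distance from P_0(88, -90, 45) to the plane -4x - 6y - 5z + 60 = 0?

23√77/77

d = |(-4)·88 + (-6)·(-90) + (-5)·45 − (-60)| / √(16 + 36 + 25) = |23| / √77 = 23/√77.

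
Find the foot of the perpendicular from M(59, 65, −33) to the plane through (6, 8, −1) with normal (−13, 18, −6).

n = (−13, 18, −6), |n|² = 529, and n·M − 72 = 529.
t = 529/529 = 1, so the foot is M − t·n = (59, 65, −33) − 1·(−13, 18, −6) = (72, 47, −27).

(72, 47, -27)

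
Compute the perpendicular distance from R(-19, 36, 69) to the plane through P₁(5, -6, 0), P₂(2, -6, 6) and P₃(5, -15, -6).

P₁P₂ = (-3, 0, 6) and P₁P₃ = (0, -9, -6), so a normal is n = P₁P₂ × P₁P₃ = (54, -18, 27).
Then n·(-19, 36, 69) - 378 = -189.
|n| = √(2916 + 324 + 729) = 63, so the distance is |-189|/63 = 3.

3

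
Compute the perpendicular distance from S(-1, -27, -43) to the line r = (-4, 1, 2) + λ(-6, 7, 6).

21√2

Direction vector d = (-6, 7, 6).
AP = (3, -28, -45); AP·d = -484, |AP|² = 2818, |d|² = 121.
distance² = |AP|² − (AP·d)²/|d|² = 2818 − 234256/121 = 882, so the distance is 21√2.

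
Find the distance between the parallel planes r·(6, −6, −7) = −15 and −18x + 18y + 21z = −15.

Divide the second equation by -3 to match normals: 6x − 6y − 7z = 5.
Both planes have normal n = (6, −6, −7), |n| = 11. Any point on the first plane is at distance |5 − (-15)|/|n| = 20/11 from the second.

20/11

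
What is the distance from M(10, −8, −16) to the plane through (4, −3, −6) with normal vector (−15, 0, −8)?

The plane has equation n·(r − (4, −3, −6)) = 0, i.e. n·r = -12.
d = |(-15)·10 + (-8)·(-16) − (-12)| / √(225 + 0 + 64) = |-10| / 17 = 10/17.

10/17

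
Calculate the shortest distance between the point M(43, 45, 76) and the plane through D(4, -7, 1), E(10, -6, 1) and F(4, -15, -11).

27√53/53

DE = (6, 1, 0) and DF = (0, -8, -12), so a normal is n = DE × DF = (-12, 72, -48).
Then n·(43, 45, 76) - (-600) = -324.
|n| = √(144 + 5184 + 2304) = 12√53, so the distance is |-324|/(12√53) = 27√53/53.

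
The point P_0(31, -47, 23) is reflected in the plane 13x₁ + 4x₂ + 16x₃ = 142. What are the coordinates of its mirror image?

n = (13, 4, 16), |n|² = 441, n·P_0 − 142 = 441, so t = 441/441 = 1.
Foot F = P_0 − 1·n = (18, -51, 7); the reflection is 2F − P_0 = (5, -55, -9).

(5, -55, -9)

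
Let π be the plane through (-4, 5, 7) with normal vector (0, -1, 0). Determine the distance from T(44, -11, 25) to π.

16

The plane has equation n·(r − (-4, 5, 7)) = 0, i.e. n·r = -5.
Then n·(44, -11, 25) - (-5) = 16.
|n| = √(0 + 1 + 0) = 1, so the distance is |16|/1 = 16.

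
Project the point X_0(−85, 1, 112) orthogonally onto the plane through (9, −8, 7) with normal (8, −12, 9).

(-1485/17, 77/17, 1859/17)

n = (8, −12, 9), |n|² = 289, and n·X_0 − 231 = 85.
t = 85/289 = 5/17, so the foot is X_0 − t·n = (−85, 1, 112) − (5/17)·(8, −12, 9) = (−1485/17, 77/17, 1859/17).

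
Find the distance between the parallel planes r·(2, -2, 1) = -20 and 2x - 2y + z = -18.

2/3

Both planes have normal n = (2, -2, 1), |n| = 3. Any point on the first plane is at distance |(-18) − (-20)|/|n| = 2/3 from the second.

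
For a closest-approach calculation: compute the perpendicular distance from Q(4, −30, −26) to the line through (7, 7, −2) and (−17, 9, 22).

3√185

A direction vector is d = (−24, 2, 24).
AP = (−3, −37, −24), and AP × d = (−840, 648, −894).
|AP × d|² = 1924740 and |d|² = 1156, so the distance is √(1924740/1156) = √1665 = 3√185.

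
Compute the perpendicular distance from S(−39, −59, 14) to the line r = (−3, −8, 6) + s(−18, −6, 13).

3√205

Direction vector d = (−18, −6, 13).
AP = (−36, −51, 8); AP·d = 1058, |AP|² = 3961, |d|² = 529.
distance² = |AP|² − (AP·d)²/|d|² = 3961 − 1119364/529 = 1845, so the distance is 3√205.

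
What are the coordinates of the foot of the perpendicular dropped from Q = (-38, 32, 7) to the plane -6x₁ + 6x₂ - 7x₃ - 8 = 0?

(-20, 14, 28)

n = (-6, 6, -7), |n|² = 121, and n·Q − 8 = 363.
t = 363/121 = 3, so the foot is Q − t·n = (-38, 32, 7) − 3·(-6, 6, -7) = (-20, 14, 28).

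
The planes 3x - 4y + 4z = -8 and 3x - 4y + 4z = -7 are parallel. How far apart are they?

1/√41

Both planes have normal n = (3, -4, 4), |n| = √41. Any point on the first plane is at distance |(-7) − (-8)|/|n| = 1/√41 = √41/41 from the second.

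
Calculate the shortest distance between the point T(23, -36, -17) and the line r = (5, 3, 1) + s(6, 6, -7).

Direction vector d = (6, 6, -7).
AP = (18, -39, -18), and AP × d = (381, 18, 342).
|AP × d|² = 262449 and |d|² = 121, so the distance is √(262449/121) = √2169 = 3√241.

3√241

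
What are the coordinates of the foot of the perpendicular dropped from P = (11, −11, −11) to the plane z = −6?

(11, -11, -6)

n = (0, 0, 1), |n|² = 1, and n·P − (-6) = -5.
t = -5/1 = -5, so the foot is P − t·n = (11, −11, −11) − (-5)·(0, 0, 1) = (11, −11, −6).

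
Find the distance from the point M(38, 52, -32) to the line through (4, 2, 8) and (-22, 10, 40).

A direction vector is d = (-26, 8, 32).
AP = (34, 50, -40), and AP × d = (1920, -48, 1572).
|AP × d|² = 6159888 and |d|² = 1764, so the distance is √(6159888/1764) = √3492 = 6√97.

6√97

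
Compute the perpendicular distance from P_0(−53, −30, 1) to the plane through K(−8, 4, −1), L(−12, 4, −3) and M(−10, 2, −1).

5√6/2

KL = (−4, 0, −2) and KM = (−2, −2, 0), so a normal is n = KL × KM = (−4, 4, 8).
d = |(-4)·(-53) + 4·(-30) + 8·1 − 40| / √(16 + 16 + 64) = |60| / (4√6) = 15/√6.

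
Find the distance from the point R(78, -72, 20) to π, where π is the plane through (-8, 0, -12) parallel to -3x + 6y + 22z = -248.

14/23

Parallel planes share the normal n = (-3, 6, 22); since (-8, 0, -12) lies on the plane, its equation is -3x + 6y + 22z = -240.
Then n·(78, -72, 20) - (-240) = 14.
|n| = √(9 + 36 + 484) = 23, so the distance is |14|/23 = 14/23.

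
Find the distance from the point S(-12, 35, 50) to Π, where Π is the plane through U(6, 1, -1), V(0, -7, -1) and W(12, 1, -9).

UV = (-6, -8, 0) and UW = (6, 0, -8), so a normal is n = UV × UW = (64, -48, 48).
Then n·(-12, 35, 50) - 288 = -336.
|n| = √(4096 + 2304 + 2304) = 16√34, so the distance is |-336|/(16√34) = 21√34/34.

21/√34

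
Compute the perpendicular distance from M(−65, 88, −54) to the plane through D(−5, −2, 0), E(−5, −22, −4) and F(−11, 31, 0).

DE = (0, −20, −4) and DF = (−6, 33, 0), so a normal is n = DE × DF = (132, 24, −120).
n = (132, 24, −120); n·P − (-708) = 720; |n| = 180; distance = 720/180 = 4.

4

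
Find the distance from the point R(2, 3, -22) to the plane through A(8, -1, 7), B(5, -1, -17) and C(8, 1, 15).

AB = (-3, 0, -24) and AC = (0, 2, 8), so a normal is n = AB × AC = (48, 24, -6).
d = |48·2 + 24·3 + (-6)·(-22) − 318| / √(2304 + 576 + 36) = |-18| / 54 = 1/3.

1/3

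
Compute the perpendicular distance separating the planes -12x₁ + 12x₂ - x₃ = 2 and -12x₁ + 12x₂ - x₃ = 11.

9/17

With common normal n = (-12, 12, -1) (|n| = 17), the distance is |2 − 11|/|n| = 9/17.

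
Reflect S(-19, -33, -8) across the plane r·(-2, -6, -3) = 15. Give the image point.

With n = (-2, -6, -3), the signed offset is (n·S − 15)/|n|² = 245/49 = 5.
S' = S − 2t·n = (-19, -33, -8) − 10·(-2, -6, -3) = (1, 27, 22).

(1, 27, 22)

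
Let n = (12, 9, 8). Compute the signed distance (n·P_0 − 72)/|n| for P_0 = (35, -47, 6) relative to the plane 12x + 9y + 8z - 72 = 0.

-27/17

n·P_0 − 72 = -27.
|n| = 17, so the signed distance is -27/17.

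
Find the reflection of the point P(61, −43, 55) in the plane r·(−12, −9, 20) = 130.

(85, -25, 15)

n = (−12, −9, 20), |n|² = 625, n·P − 130 = 625, so t = 625/625 = 1.
Foot F = P − 1·n = (73, −34, 35); the reflection is 2F − P = (85, −25, 15).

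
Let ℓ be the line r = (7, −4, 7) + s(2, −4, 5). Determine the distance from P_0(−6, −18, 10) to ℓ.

√329

Direction vector d = (2, −4, 5).
AP = (−13, −14, 3), and AP × d = (−58, 71, 80).
|AP × d|² = 14805 and |d|² = 45, so the distance is √(14805/45) = √329.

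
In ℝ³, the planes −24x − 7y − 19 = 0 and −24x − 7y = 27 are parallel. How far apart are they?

With common normal n = (−24, −7, 0) (|n| = 25), the distance is |19 − 27|/|n| = 8/25.

8/25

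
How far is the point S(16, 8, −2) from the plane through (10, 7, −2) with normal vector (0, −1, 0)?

1

The plane has equation n·(r − (10, 7, −2)) = 0, i.e. n·r = -7.
d = |(-1)·8 − (-7)| / √(0 + 1 + 0) = |-1| / 1 = 1.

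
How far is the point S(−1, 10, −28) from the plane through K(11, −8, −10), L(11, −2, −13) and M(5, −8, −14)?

KL = (0, 6, −3) and KM = (−6, 0, −4), so a normal is n = KL × KM = (−24, 18, 36).
Then n·(−1, 10, −28) − (−768) = −36.
|n| = √(576 + 324 + 1296) = 6√61, so the distance is |-36|/(6√61) = 6√61/61.

6/√61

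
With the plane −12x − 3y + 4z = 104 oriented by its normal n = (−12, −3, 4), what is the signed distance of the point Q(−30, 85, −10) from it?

n·Q − 104 = -39.
|n| = 13, so the signed distance is -39/13 = -3.

-3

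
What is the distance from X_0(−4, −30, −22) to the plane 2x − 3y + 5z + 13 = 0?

15√38/38

Normal vector n = (2, −3, 5), and n·(−4, −30, −22) − (−13) = −15.
|n| = √(4 + 9 + 25) = √38, so the distance is |-15|/√38 = 15√38/38.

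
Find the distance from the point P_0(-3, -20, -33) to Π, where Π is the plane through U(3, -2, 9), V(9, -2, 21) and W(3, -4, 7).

UV = (6, 0, 12) and UW = (0, -2, -2), so a normal is n = UV × UW = (24, 12, -12).
n = (24, 12, -12); n·P − (-60) = 144; |n| = 12√6; distance = 144/(12√6) = 2√6.

2√6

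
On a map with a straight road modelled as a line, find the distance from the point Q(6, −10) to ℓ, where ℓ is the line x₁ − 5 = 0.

The normal to the line is n = (1, 0) with |n| = 1.
|n·Q − 5| = |6 − 5| = 1, so the distance is 1/1 = 1.

1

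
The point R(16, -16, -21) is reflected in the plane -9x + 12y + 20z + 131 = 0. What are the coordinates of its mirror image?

(-2, 8, 19)

n = (-9, 12, 20), |n|² = 625, n·R − (-131) = -625, so t = -625/625 = -1.
Foot F = R − (-1)·n = (7, -4, -1); the reflection is 2F − R = (-2, 8, 19).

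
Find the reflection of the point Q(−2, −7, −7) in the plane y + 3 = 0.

With n = (0, 1, 0), the signed offset is (n·Q − (-3))/|n|² = -4/1 = -4.
Q' = Q − 2t·n = (−2, −7, −7) − (-8)·(0, 1, 0) = (−2, 1, −7).

(-2, 1, -7)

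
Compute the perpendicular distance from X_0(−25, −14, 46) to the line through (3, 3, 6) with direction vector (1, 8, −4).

Direction vector d = (1, 8, −4).
AP = (−28, −17, 40); AP·d = -324, |AP|² = 2673, |d|² = 81.
distance² = |AP|² − (AP·d)²/|d|² = 2673 − 104976/81 = 1377, so the distance is 9√17.

9√17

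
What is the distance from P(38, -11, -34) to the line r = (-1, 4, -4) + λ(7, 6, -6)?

Direction vector d = (7, 6, -6).
AP = (39, -15, -30); AP·d = 363, |AP|² = 2646, |d|² = 121.
distance² = |AP|² − (AP·d)²/|d|² = 2646 − 131769/121 = 1557, so the distance is 3√173.

3√173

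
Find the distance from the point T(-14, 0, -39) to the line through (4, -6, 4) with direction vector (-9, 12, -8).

Direction vector d = (-9, 12, -8).
AP = (-18, 6, -43), and AP × d = (468, 243, -162).
|AP × d|² = 304317 and |d|² = 289, so the distance is √(304317/289) = √1053 = 9√13.

9√13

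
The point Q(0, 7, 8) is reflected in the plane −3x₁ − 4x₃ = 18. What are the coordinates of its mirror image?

(-12, 7, -8)

n = (−3, 0, −4), |n|² = 25, n·Q − 18 = -50, so t = -50/25 = -2.
Foot F = Q − (-2)·n = (−6, 7, 0); the reflection is 2F − Q = (−12, 7, −8).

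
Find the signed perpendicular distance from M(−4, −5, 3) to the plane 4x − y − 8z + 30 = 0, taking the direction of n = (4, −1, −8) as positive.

n·M − (-30) = -5.
|n| = 9, so the signed distance is -5/9.

-5/9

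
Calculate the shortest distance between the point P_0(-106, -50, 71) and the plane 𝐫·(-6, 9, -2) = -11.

5

n = (-6, 9, -2); n·P − (-11) = 55; |n| = 11; distance = 55/11 = 5.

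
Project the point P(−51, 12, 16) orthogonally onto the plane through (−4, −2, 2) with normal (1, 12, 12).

(-52, 0, 4)

n = (1, 12, 12), |n|² = 289, and n·P − (-4) = 289.
t = 289/289 = 1, so the foot is P − t·n = (−51, 12, 16) − 1·(1, 12, 12) = (−52, 0, 4).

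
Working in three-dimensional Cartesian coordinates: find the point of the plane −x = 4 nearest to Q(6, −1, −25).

(-4, -1, -25)

The perpendicular from Q has direction n = (−1, 0, 0): r = (6, −1, −25) + t(−1, 0, 0).
Substitute into the plane: n·(Q + tn) = 4 gives -6 + 1t = 4, so t = 10.
Foot = (6, −1, −25) + 10·(−1, 0, 0) = (−4, −1, −25).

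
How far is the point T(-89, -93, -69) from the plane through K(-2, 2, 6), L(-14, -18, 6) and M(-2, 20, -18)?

3

KL = (-12, -20, 0) and KM = (0, 18, -24), so a normal is n = KL × KM = (480, -288, -216).
n = (480, -288, -216); n·P − (-2832) = 1800; |n| = 600; distance = 1800/600 = 3.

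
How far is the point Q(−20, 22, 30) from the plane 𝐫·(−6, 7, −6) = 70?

Normal vector n = (−6, 7, −6), and n·(−20, 22, 30) − 70 = 24.
|n| = √(36 + 49 + 36) = 11, so the distance is |24|/11 = 24/11.

24/11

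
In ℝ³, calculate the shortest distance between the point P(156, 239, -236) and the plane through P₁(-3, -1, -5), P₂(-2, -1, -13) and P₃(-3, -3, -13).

9

P₁P₂ = (1, 0, -8) and P₁P₃ = (0, -2, -8), so a normal is n = P₁P₂ × P₁P₃ = (-16, 8, -2).
Then n·(156, 239, -236) - 50 = -162.
|n| = √(256 + 64 + 4) = 18, so the distance is |-162|/18 = 9.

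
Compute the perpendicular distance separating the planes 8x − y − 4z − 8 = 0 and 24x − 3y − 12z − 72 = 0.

Divide the second equation by 3 to match normals: 8x − y − 4z = 24.
With common normal n = (8, −1, −4) (|n| = 9), the distance is |8 − 24|/|n| = 16/9.

16/9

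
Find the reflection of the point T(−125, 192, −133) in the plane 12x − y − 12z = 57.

With n = (12, −1, −12), the signed offset is (n·T − 57)/|n|² = -153/289 = -9/17.
T' = T − 2t·n = (−125, 192, −133) − (-18/17)·(12, −1, −12) = (−1909/17, 3246/17, −2477/17).

(-1909/17, 3246/17, -2477/17)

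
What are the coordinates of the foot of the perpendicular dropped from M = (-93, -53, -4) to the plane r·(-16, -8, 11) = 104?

(-29, -21, -48)

The perpendicular from M has direction n = (-16, -8, 11): r = (-93, -53, -4) + λ(-16, -8, 11).
Substitute into the plane: n·(M + λn) = 104 gives 1868 + 441λ = 104, so λ = -4.
Foot = (-93, -53, -4) + (-4)·(-16, -8, 11) = (-29, -21, -48).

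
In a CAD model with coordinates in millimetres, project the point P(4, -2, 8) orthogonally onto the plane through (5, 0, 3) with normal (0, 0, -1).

(4, -2, 3)

The perpendicular from P has direction n = (0, 0, -1): r = (4, -2, 8) + μ(0, 0, -1).
Substitute into the plane: n·(P + μn) = -3 gives -8 + 1μ = -3, so μ = 5.
Foot = (4, -2, 8) + 5·(0, 0, -1) = (4, -2, 3).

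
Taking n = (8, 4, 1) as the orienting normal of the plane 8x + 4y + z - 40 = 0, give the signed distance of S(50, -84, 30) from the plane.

n·S − 40 = 54.
|n| = 9, so the signed distance is 54/9 = 6.

6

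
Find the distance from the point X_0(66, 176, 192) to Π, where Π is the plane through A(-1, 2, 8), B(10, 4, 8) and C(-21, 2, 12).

4

AB = (11, 2, 0) and AC = (-20, 0, 4), so a normal is n = AB × AC = (8, -44, 40).
Then n·(66, 176, 192) - 224 = 240.
|n| = √(64 + 1936 + 1600) = 60, so the distance is |240|/60 = 4.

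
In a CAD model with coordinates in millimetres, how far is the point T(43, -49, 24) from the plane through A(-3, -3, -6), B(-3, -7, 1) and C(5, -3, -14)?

2

AB = (0, -4, 7) and AC = (8, 0, -8), so a normal is n = AB × AC = (32, 56, 32).
n = (32, 56, 32); n·P − (-456) = -144; |n| = 72; distance = 144/72 = 2.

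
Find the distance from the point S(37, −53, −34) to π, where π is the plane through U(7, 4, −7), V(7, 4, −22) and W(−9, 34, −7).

UV = (0, 0, −15) and UW = (−16, 30, 0), so a normal is n = UV × UW = (450, 240, 0).
n = (450, 240, 0); n·P − 4110 = -180; |n| = 510; distance = 180/510 = 6/17.

6/17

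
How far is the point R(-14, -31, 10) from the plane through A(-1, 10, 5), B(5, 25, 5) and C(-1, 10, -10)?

AB = (6, 15, 0) and AC = (0, 0, -15), so a normal is n = AB × AC = (-225, 90, 0).
d = |(-225)·(-14) + 90·(-31) − 1125| / √(50625 + 8100 + 0) = |-765| / (45√29) = 17√29/29.

17/√29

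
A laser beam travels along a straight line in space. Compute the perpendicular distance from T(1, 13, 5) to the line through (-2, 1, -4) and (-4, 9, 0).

A direction vector is d = (-2, 8, 4).
AP = (3, 12, 9); AP·d = 126, |AP|² = 234, |d|² = 84.
distance² = |AP|² − (AP·d)²/|d|² = 234 − 15876/84 = 45, so the distance is 3√5.

3√5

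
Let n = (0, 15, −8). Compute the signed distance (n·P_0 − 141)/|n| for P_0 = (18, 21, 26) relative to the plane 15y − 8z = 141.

n·P_0 − 141 = -34.
|n| = 17, so the signed distance is -34/17 = -2.

-2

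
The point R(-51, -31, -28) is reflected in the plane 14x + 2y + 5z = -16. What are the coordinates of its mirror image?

With n = (14, 2, 5), the signed offset is (n·R − (-16))/|n|² = -900/225 = -4.
R' = R − 2t·n = (-51, -31, -28) − (-8)·(14, 2, 5) = (61, -15, 12).

(61, -15, 12)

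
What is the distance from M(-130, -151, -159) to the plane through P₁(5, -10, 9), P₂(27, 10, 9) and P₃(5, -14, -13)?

9

P₁P₂ = (22, 20, 0) and P₁P₃ = (0, -4, -22), so a normal is n = P₁P₂ × P₁P₃ = (-440, 484, -88).
Then n·(-130, -151, -159) - (-7832) = 5940.
|n| = √(193600 + 234256 + 7744) = 660, so the distance is |5940|/660 = 9.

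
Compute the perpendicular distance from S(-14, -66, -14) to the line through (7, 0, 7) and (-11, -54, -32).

3√53

A direction vector is d = (-18, -54, -39).
AP = (-21, -66, -21), and AP × d = (1440, -441, -54).
|AP × d|² = 2270997 and |d|² = 4761, so the distance is √(2270997/4761) = √477 = 3√53.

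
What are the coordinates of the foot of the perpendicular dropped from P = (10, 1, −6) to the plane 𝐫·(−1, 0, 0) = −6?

(6, 1, -6)

n = (−1, 0, 0), |n|² = 1, and n·P − (-6) = -4.
t = -4/1 = -4, so the foot is P − t·n = (10, 1, −6) − (-4)·(−1, 0, 0) = (6, 1, −6).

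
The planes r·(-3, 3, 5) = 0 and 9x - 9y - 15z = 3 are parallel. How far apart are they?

√43/43

Divide the second equation by -3 to match normals: -3x + 3y + 5z = -1.
Both planes have normal n = (-3, 3, 5), |n| = √43. Any point on the first plane is at distance |(-1) − 0|/|n| = 1/√43 from the second.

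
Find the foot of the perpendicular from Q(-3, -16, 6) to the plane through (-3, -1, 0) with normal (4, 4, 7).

n = (4, 4, 7), |n|² = 81, and n·Q − (-16) = -18.
t = -18/81 = -2/9, so the foot is Q − t·n = (-3, -16, 6) − (-2/9)·(4, 4, 7) = (-19/9, -136/9, 68/9).

(-19/9, -136/9, 68/9)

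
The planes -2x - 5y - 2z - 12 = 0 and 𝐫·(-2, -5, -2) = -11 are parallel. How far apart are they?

Both planes have normal n = (-2, -5, -2), |n| = √33. Any point on the first plane is at distance |(-11) − 12|/|n| = 23/√33 from the second.

23√33/33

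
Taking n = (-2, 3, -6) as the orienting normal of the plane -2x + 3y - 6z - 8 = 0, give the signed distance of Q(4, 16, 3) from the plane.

2

n·Q − 8 = 14.
|n| = 7, so the signed distance is 14/7 = 2.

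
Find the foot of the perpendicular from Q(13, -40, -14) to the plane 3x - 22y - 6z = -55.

n = (3, -22, -6), |n|² = 529, and n·Q − (-55) = 1058.
t = 1058/529 = 2, so the foot is Q − t·n = (13, -40, -14) − 2·(3, -22, -6) = (7, 4, -2).

(7, 4, -2)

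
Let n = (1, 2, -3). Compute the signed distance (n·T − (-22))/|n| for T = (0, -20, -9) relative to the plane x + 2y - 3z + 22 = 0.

9√14/14

n·T − (-22) = 9.
|n| = √14, so the signed distance is 9√14/14.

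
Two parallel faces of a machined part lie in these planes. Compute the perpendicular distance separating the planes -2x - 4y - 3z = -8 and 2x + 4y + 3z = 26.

18√29/29

Divide the second equation by -1 to match normals: -2x - 4y - 3z = -26.
With common normal n = (-2, -4, -3) (|n| = √29), the distance is |(-8) − (-26)|/|n| = 18/√29 = 18√29/29.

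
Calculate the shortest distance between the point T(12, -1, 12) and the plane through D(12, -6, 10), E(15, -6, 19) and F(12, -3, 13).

3/√11

DE = (3, 0, 9) and DF = (0, 3, 3), so a normal is n = DE × DF = (-27, -9, 9).
Then n·(12, -1, 12) - (-180) = -27.
|n| = √(729 + 81 + 81) = 9√11, so the distance is |-27|/(9√11) = 3/√11.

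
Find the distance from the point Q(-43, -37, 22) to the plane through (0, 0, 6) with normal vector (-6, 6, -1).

20/√73

The plane has equation n·(r − (0, 0, 6)) = 0, i.e. n·r = -6.
d = |(-6)·(-43) + 6·(-37) + (-1)·22 − (-6)| / √(36 + 36 + 1) = |20| / √73 = 20/√73.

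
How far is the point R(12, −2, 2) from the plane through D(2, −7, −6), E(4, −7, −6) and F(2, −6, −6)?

DE = (2, 0, 0) and DF = (0, 1, 0), so a normal is n = DE × DF = (0, 0, 2).
d = |2·2 − (-12)| / √(0 + 0 + 4) = |16| / 2 = 8.

8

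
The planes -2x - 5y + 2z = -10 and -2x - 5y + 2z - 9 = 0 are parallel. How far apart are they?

19/√33

With common normal n = (-2, -5, 2) (|n| = √33), the distance is |(-10) − 9|/|n| = 19/√33.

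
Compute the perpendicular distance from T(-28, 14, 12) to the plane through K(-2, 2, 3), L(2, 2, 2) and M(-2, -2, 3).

10√17/17

KL = (4, 0, -1) and KM = (0, -4, 0), so a normal is n = KL × KM = (-4, 0, -16).
n = (-4, 0, -16); n·P − (-40) = -40; |n| = 4√17; distance = 40/(4√17) = 10√17/17.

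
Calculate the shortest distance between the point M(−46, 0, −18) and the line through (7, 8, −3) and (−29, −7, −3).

A direction vector is d = (−36, −15, 0).
AP = (−53, −8, −15); AP·d = 2028, |AP|² = 3098, |d|² = 1521.
distance² = |AP|² − (AP·d)²/|d|² = 3098 − 4112784/1521 = 394, so the distance is √394.

√394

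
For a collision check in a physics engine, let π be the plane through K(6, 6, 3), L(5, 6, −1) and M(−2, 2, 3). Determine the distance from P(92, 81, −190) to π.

7

KL = (−1, 0, −4) and KM = (−8, −4, 0), so a normal is n = KL × KM = (−16, 32, 4).
Then n·(92, 81, −190) − 108 = 252.
|n| = √(256 + 1024 + 16) = 36, so the distance is |252|/36 = 7.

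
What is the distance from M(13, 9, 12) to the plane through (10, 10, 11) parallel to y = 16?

1

Parallel planes share the normal n = (0, 1, 0); since (10, 10, 11) lies on the plane, its equation is y = 10.
n = (0, 1, 0); n·P − 10 = -1; |n| = 1; distance = 1/1 = 1.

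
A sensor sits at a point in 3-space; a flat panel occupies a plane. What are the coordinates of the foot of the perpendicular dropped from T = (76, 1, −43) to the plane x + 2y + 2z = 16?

(236/3, 19/3, -113/3)

n = (1, 2, 2), |n|² = 9, and n·T − 16 = -24.
t = -24/9 = -8/3, so the foot is T − t·n = (76, 1, −43) − (-8/3)·(1, 2, 2) = (236/3, 19/3, −113/3).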